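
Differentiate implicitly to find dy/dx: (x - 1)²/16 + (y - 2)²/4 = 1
Apply d/dx to both sides, remembering that y depends on x. Each occurrence of y therefore brings in a y' = dy/dx via the chain rule.

With F(x, y) equal to the left-hand side minus the right, differentiate F term by term:
  d/dx[(x - 1)^2/16] = x/8 - 1/8
  d/dx[(y - 2)^2/4] = y'(y - 2)/2
  d/dx[-1] = 0
Adding these up, d/dx[F] = 0 becomes
  (x/8 - 1/8) + (y/2 - 1)·y' = 0,
so isolating y',
  dy/dx = -(x/8 - 1/8)/(y/2 - 1)
        = -((x - 1)/8)/((y - 2)/2) = (1 - x)/(4(y - 2))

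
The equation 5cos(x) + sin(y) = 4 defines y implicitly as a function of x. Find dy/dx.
Take d/dx of both sides. Since y is implicitly a function of x, the chain rule attaches a y' = dy/dx factor whenever we differentiate through y.

Set F(x, y) = (left side) − (right side), so the curve is F = 0. Differentiating each term of F:
  d/dx[sin(y)] = y'·cos(y)
  d/dx[5cos(x)] = -5sin(x)
  d/dx[-4] = 0

Collecting, the y'-free part is the partial derivative in x and the y' coefficient is the partial derivative in y:
  ∂F/∂x = -5sin(x)
  ∂F/∂y = cos(y)

so d/dx[F(x, y(x))] = ∂F/∂x + (∂F/∂y)·y' = 0. Rearranging,
  dy/dx = -(∂F/∂x)/(∂F/∂y) = -(-5sin(x))/(cos(y)) = 5sin(x)/cos(y)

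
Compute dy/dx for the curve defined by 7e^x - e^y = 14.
Differentiate both sides with respect to x, treating y as y(x). By the chain rule, any term containing y contributes a factor of y' = dy/dx when we differentiate it.

Move every term to one side and write the relation as F(x, y) = 0. Term by term,
  d/dx[7e^(x)] = 7e^(x)
  d/dx[-e^(y)] = -y'·e^(y)
  d/dx[-14] = 0

The pieces without y' make up ∂F/∂x and the coefficient of y' is ∂F/∂y:
  ∂F/∂x = 7e^(x),
  ∂F/∂y = -e^(y).

Since d/dx[F] = ∂F/∂x + (∂F/∂y)·y' = 0, solve for y':
  (∂F/∂y)·y' = -∂F/∂x
  dy/dx = -(∂F/∂x)/(∂F/∂y) = -(7e^(x))/(-e^(y)) = 7e^(x - y)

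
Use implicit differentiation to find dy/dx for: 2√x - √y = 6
Differentiate the relation implicitly: treat y = y(x) and apply the chain rule, so every y-derivative picks up a y' = dy/dx factor.

With everything moved to the left-hand side, differentiate term by term:
  d/dx[2√(x)] = 1/√(x)
  d/dx[-√(y)] = -y'/(2√(y))
  d/dx[-6] = 0

Separating the contributions that come from x directly and those that come through y:
  without y':      1/√(x)
  multiplying y':  -1/(2√(y))

so (1/√(x)) + (-1/(2√(y)))·y' = 0, and therefore
  dy/dx = -(1/√(x))/(-1/(2√(y))) = 2√(y)/√(x)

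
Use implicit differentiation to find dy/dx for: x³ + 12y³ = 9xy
Apply d/dx to both sides, remembering that y depends on x. Each occurrence of y therefore brings in a y' = dy/dx via the chain rule.

With F(x, y) equal to the left-hand side minus the right, differentiate F term by term:
  d/dx[x^3] = 3x^2
  d/dx[-9xy] = -9x·y' - 9y
  d/dx[12y^3] = 36y^2·y'
Adding these up, d/dx[F] = 0 becomes
  (3x^2 - 9y) + (-9x + 36y^2)·y' = 0,
so isolating y',
  dy/dx = -(3x^2 - 9y)/(-9x + 36y^2) = (x^2/3 - y)/(x - 4y^2)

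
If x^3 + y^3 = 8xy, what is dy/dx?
Apply d/dx to both sides, remembering that y depends on x. Each occurrence of y therefore brings in a y' = dy/dx via the chain rule.

With F(x, y) equal to the left-hand side minus the right, differentiate F term by term:
  d/dx[x^3] = 3x^2
  d/dx[-8xy] = -8x·y' - 8y
  d/dx[y^3] = 3y^2·y'
Adding these up, d/dx[F] = 0 becomes
  (3x^2 - 8y) + (-8x + 3y^2)·y' = 0,
so isolating y',
  dy/dx = -(3x^2 - 8y)/(-8x + 3y^2) = (3x^2 - 8y)/(8x - 3y^2)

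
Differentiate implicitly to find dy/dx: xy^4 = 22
Take d/dx of both sides. Since y is implicitly a function of x, the chain rule attaches a y' = dy/dx factor whenever we differentiate through y.

Set F(x, y) = (left side) − (right side), so the curve is F = 0. Differentiating each term of F:
  d/dx[xy^4] = 4xy^3·y' + y^4
  d/dx[-22] = 0

Collecting, the y'-free part is the partial derivative in x and the y' coefficient is the partial derivative in y:
  ∂F/∂x = y^4
  ∂F/∂y = 4xy^3

so d/dx[F(x, y(x))] = ∂F/∂x + (∂F/∂y)·y' = 0. Rearranging,
  dy/dx = -(∂F/∂x)/(∂F/∂y) = -(y^4)/(4xy^3) = -y/(4x)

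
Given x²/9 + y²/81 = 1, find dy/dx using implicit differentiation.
Apply d/dx to both sides, remembering that y depends on x. Each occurrence of y therefore brings in a y' = dy/dx via the chain rule.

With F(x, y) equal to the left-hand side minus the right, differentiate F term by term:
  d/dx[x^2/9] = 2x/9
  d/dx[y^2/81] = 2y·y'/81
  d/dx[-1] = 0
Adding these up, d/dx[F] = 0 becomes
  (2x/9) + (2y/81)·y' = 0,
so isolating y',
  dy/dx = -(2x/9)/(2y/81) = -9x/y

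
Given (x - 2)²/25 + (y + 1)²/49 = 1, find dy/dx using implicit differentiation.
Take d/dx of both sides. Since y is implicitly a function of x, the chain rule attaches a y' = dy/dx factor whenever we differentiate through y.

Set F(x, y) = (left side) − (right side), so the curve is F = 0. Differentiating each term of F:
  d/dx[(x - 2)^2/25] = 2x/25 - 4/25
  d/dx[(y + 1)^2/49] = 2·y'(y + 1)/49
  d/dx[-1] = 0

Collecting, the y'-free part is the partial derivative in x and the y' coefficient is the partial derivative in y:
  ∂F/∂x = 2x/25 - 4/25
  ∂F/∂y = 2y/49 + 2/49

so d/dx[F(x, y(x))] = ∂F/∂x + (∂F/∂y)·y' = 0. Rearranging,
  dy/dx = -(∂F/∂x)/(∂F/∂y) = -(2x/25 - 4/25)/(2y/49 + 2/49)
        = -(2(x - 2)/25)/(2(y + 1)/49) = 49(2 - x)/(25(y + 1))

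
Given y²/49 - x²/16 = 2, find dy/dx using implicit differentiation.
Differentiate the relation implicitly: treat y = y(x) and apply the chain rule, so every y-derivative picks up a y' = dy/dx factor.

With everything moved to the left-hand side, differentiate term by term:
  d/dx[-x^2/16] = -x/8
  d/dx[y^2/49] = 2y·y'/49
  d/dx[-2] = 0

Separating the contributions that come from x directly and those that come through y:
  without y':      -x/8
  multiplying y':  2y/49

so (-x/8) + (2y/49)·y' = 0, and therefore
  dy/dx = -(-x/8)/(2y/49) = 49x/(16y)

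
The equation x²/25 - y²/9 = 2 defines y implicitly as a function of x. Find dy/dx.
Take d/dx of both sides. Since y is implicitly a function of x, the chain rule attaches a y' = dy/dx factor whenever we differentiate through y.

Set F(x, y) = (left side) − (right side), so the curve is F = 0. Differentiating each term of F:
  d/dx[x^2/25] = 2x/25
  d/dx[-y^2/9] = -2y·y'/9
  d/dx[-2] = 0

Collecting, the y'-free part is the partial derivative in x and the y' coefficient is the partial derivative in y:
  ∂F/∂x = 2x/25
  ∂F/∂y = -2y/9

so d/dx[F(x, y(x))] = ∂F/∂x + (∂F/∂y)·y' = 0. Rearranging,
  dy/dx = -(∂F/∂x)/(∂F/∂y) = -(2x/25)/(-2y/9) = 9x/(25y)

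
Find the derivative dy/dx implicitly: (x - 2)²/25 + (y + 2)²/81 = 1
Differentiate the relation implicitly: treat y = y(x) and apply the chain rule, so every y-derivative picks up a y' = dy/dx factor.

With everything moved to the left-hand side, differentiate term by term:
  d/dx[(x - 2)^2/25] = 2x/25 - 4/25
  d/dx[(y + 2)^2/81] = 2·y'(y + 2)/81
  d/dx[-1] = 0

Separating the contributions that come from x directly and those that come through y:
  without y':      2x/25 - 4/25
  multiplying y':  2y/81 + 4/81

so (2x/25 - 4/25) + (2y/81 + 4/81)·y' = 0, and therefore
  dy/dx = -(2x/25 - 4/25)/(2y/81 + 4/81)
        = -(2(x - 2)/25)/(2(y + 2)/81) = 81(2 - x)/(25(y + 2))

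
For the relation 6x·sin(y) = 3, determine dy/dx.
Take d/dx of both sides. Since y is implicitly a function of x, the chain rule attaches a y' = dy/dx factor whenever we differentiate through y.

Set F(x, y) = (left side) − (right side), so the curve is F = 0. Differentiating each term of F:
  d/dx[6x·sin(y)] = 6x·y'·cos(y) + 6sin(y)
  d/dx[-3] = 0

Collecting, the y'-free part is the partial derivative in x and the y' coefficient is the partial derivative in y:
  ∂F/∂x = 6sin(y)
  ∂F/∂y = 6x·cos(y)

so d/dx[F(x, y(x))] = ∂F/∂x + (∂F/∂y)·y' = 0. Rearranging,
  dy/dx = -(∂F/∂x)/(∂F/∂y) = -(6sin(y))/(6x·cos(y)) = -tan(y)/x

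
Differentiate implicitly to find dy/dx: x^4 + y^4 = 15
Differentiate the relation implicitly: treat y = y(x) and apply the chain rule, so every y-derivative picks up a y' = dy/dx factor.

With everything moved to the left-hand side, differentiate term by term:
  d/dx[x^4] = 4x^3
  d/dx[y^4] = 4y^3·y'
  d/dx[-15] = 0

Separating the contributions that come from x directly and those that come through y:
  without y':      4x^3
  multiplying y':  4y^3

so (4x^3) + (4y^3)·y' = 0, and therefore
  dy/dx = -(4x^3)/(4y^3) = -x^3/y^3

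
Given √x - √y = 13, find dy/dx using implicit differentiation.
Differentiate both sides with respect to x, treating y as y(x). By the chain rule, any term containing y contributes a factor of y' = dy/dx when we differentiate it.

Move every term to one side and write the relation as F(x, y) = 0. Term by term,
  d/dx[√(x)] = 1/(2√(x))
  d/dx[-√(y)] = -y'/(2√(y))
  d/dx[-13] = 0

The pieces without y' make up ∂F/∂x and the coefficient of y' is ∂F/∂y:
  ∂F/∂x = 1/(2√(x)),
  ∂F/∂y = -1/(2√(y)).

Since d/dx[F] = ∂F/∂x + (∂F/∂y)·y' = 0, solve for y':
  (∂F/∂y)·y' = -∂F/∂x
  dy/dx = -(∂F/∂x)/(∂F/∂y) = -(1/(2√(x)))/(-1/(2√(y))) = √(y)/√(x)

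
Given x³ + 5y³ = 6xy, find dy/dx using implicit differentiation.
Differentiate both sides with respect to x, treating y as y(x). By the chain rule, any term containing y contributes a factor of y' = dy/dx when we differentiate it.

Move every term to one side and write the relation as F(x, y) = 0. Term by term,
  d/dx[x^3] = 3x^2
  d/dx[-6xy] = -6x·y' - 6y
  d/dx[5y^3] = 15y^2·y'

The pieces without y' make up ∂F/∂x and the coefficient of y' is ∂F/∂y:
  ∂F/∂x = 3x^2 - 6y,
  ∂F/∂y = -6x + 15y^2.

Since d/dx[F] = ∂F/∂x + (∂F/∂y)·y' = 0, solve for y':
  (∂F/∂y)·y' = -∂F/∂x
  dy/dx = -(∂F/∂x)/(∂F/∂y) = -(3x^2 - 6y)/(-6x + 15y^2) = (x^2 - 2y)/(2x - 5y^2)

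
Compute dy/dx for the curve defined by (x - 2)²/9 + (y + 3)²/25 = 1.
Differentiate the relation implicitly: treat y = y(x) and apply the chain rule, so every y-derivative picks up a y' = dy/dx factor.

With everything moved to the left-hand side, differentiate term by term:
  d/dx[(x - 2)^2/9] = 2x/9 - 4/9
  d/dx[(y + 3)^2/25] = 2·y'(y + 3)/25
  d/dx[-1] = 0

Separating the contributions that come from x directly and those that come through y:
  without y':      2x/9 - 4/9
  multiplying y':  2y/25 + 6/25

so (2x/9 - 4/9) + (2y/25 + 6/25)·y' = 0, and therefore
  dy/dx = -(2x/9 - 4/9)/(2y/25 + 6/25)
        = -(2(x - 2)/9)/(2(y + 3)/25) = 25(2 - x)/(9(y + 3))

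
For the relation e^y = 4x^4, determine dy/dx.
Take d/dx of both sides. Since y is implicitly a function of x, the chain rule attaches a y' = dy/dx factor whenever we differentiate through y.

Set F(x, y) = (left side) − (right side), so the curve is F = 0. Differentiating each term of F:
  d/dx[-4x^4] = -16x^3
  d/dx[e^(y)] = y'·e^(y)

Collecting, the y'-free part is the partial derivative in x and the y' coefficient is the partial derivative in y:
  ∂F/∂x = -16x^3
  ∂F/∂y = e^(y)

so d/dx[F(x, y(x))] = ∂F/∂x + (∂F/∂y)·y' = 0. Rearranging,
  dy/dx = -(∂F/∂x)/(∂F/∂y) = -(-16x^3)/(e^(y)) = 16x^3e^(-y)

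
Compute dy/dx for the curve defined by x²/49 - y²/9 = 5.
Differentiate the relation implicitly: treat y = y(x) and apply the chain rule, so every y-derivative picks up a y' = dy/dx factor.

With everything moved to the left-hand side, differentiate term by term:
  d/dx[x^2/49] = 2x/49
  d/dx[-y^2/9] = -2y·y'/9
  d/dx[-5] = 0

Separating the contributions that come from x directly and those that come through y:
  without y':      2x/49
  multiplying y':  -2y/9

so (2x/49) + (-2y/9)·y' = 0, and therefore
  dy/dx = -(2x/49)/(-2y/9) = 9x/(49y)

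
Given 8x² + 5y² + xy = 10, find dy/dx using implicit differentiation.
Apply d/dx to both sides, remembering that y depends on x. Each occurrence of y therefore brings in a y' = dy/dx via the chain rule.

With F(x, y) equal to the left-hand side minus the right, differentiate F term by term:
  d/dx[8x^2] = 16x
  d/dx[xy] = x·y' + y
  d/dx[5y^2] = 10y·y'
  d/dx[-10] = 0
Adding these up, d/dx[F] = 0 becomes
  (16x + y) + (x + 10y)·y' = 0,
so isolating y',
  dy/dx = -(16x + y)/(x + 10y) = (-16x - y)/(x + 10y)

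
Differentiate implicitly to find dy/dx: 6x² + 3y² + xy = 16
Differentiate the relation implicitly: treat y = y(x) and apply the chain rule, so every y-derivative picks up a y' = dy/dx factor.

With everything moved to the left-hand side, differentiate term by term:
  d/dx[6x^2] = 12x
  d/dx[xy] = x·y' + y
  d/dx[3y^2] = 6y·y'
  d/dx[-16] = 0

Separating the contributions that come from x directly and those that come through y:
  without y':      12x + y
  multiplying y':  x + 6y

so (12x + y) + (x + 6y)·y' = 0, and therefore
  dy/dx = -(12x + y)/(x + 6y) = (-12x - y)/(x + 6y)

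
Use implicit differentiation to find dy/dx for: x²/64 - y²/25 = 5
Apply d/dx to both sides, remembering that y depends on x. Each occurrence of y therefore brings in a y' = dy/dx via the chain rule.

With F(x, y) equal to the left-hand side minus the right, differentiate F term by term:
  d/dx[x^2/64] = x/32
  d/dx[-y^2/25] = -2y·y'/25
  d/dx[-5] = 0
Adding these up, d/dx[F] = 0 becomes
  (x/32) + (-2y/25)·y' = 0,
so isolating y',
  dy/dx = -(x/32)/(-2y/25) = 25x/(64y)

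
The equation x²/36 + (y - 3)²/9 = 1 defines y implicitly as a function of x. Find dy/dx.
Differentiate both sides with respect to x, treating y as y(x). By the chain rule, any term containing y contributes a factor of y' = dy/dx when we differentiate it.

Move every term to one side and write the relation as F(x, y) = 0. Term by term,
  d/dx[x^2/36] = x/18
  d/dx[(y - 3)^2/9] = 2·y'(y - 3)/9
  d/dx[-1] = 0

The pieces without y' make up ∂F/∂x and the coefficient of y' is ∂F/∂y:
  ∂F/∂x = x/18,
  ∂F/∂y = 2y/9 - 2/3.

Since d/dx[F] = ∂F/∂x + (∂F/∂y)·y' = 0, solve for y':
  (∂F/∂y)·y' = -∂F/∂x
  dy/dx = -(∂F/∂x)/(∂F/∂y) = -(x/18)/(2y/9 - 2/3)
        = -(x/18)/(2(y - 3)/9) = -x/(4y - 12)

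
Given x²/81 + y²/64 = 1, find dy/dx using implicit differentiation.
Differentiate the relation implicitly: treat y = y(x) and apply the chain rule, so every y-derivative picks up a y' = dy/dx factor.

With everything moved to the left-hand side, differentiate term by term:
  d/dx[x^2/81] = 2x/81
  d/dx[y^2/64] = y·y'/32
  d/dx[-1] = 0

Separating the contributions that come from x directly and those that come through y:
  without y':      2x/81
  multiplying y':  y/32

so (2x/81) + (y/32)·y' = 0, and therefore
  dy/dx = -(2x/81)/(y/32) = -64x/(81y)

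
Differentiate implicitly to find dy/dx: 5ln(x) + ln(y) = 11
Differentiate the relation implicitly: treat y = y(x) and apply the chain rule, so every y-derivative picks up a y' = dy/dx factor.

With everything moved to the left-hand side, differentiate term by term:
  d/dx[5ln(x)] = 5/x
  d/dx[ln(y)] = y'/y
  d/dx[-11] = 0

Separating the contributions that come from x directly and those that come through y:
  without y':      5/x
  multiplying y':  1/y

so (5/x) + (1/y)·y' = 0, and therefore
  dy/dx = -(5/x)/(1/y) = -5y/x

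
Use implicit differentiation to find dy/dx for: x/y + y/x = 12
Differentiate both sides with respect to x, treating y as y(x). By the chain rule, any term containing y contributes a factor of y' = dy/dx when we differentiate it.

Move every term to one side and write the relation as F(x, y) = 0. Term by term,
  d/dx[x/y] = -x·y'/y^2 + 1/y
  d/dx[y/x] = y'/x - y/x^2
  d/dx[-12] = 0

The pieces without y' make up ∂F/∂x and the coefficient of y' is ∂F/∂y:
  ∂F/∂x = 1/y - y/x^2,
  ∂F/∂y = -x/y^2 + 1/x.

Since d/dx[F] = ∂F/∂x + (∂F/∂y)·y' = 0, solve for y':
  (∂F/∂y)·y' = -∂F/∂x
  dy/dx = -(∂F/∂x)/(∂F/∂y) = -(1/y - y/x^2)/(-x/y^2 + 1/x)
        = -((x - y)(x + y)/(x^2y))/(-(x - y)(x + y)/(xy^2)) = y/x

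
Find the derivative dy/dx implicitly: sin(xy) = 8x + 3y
Differentiate both sides with respect to x, treating y as y(x). By the chain rule, any term containing y contributes a factor of y' = dy/dx when we differentiate it.

Move every term to one side and write the relation as F(x, y) = 0. Term by term,
  d/dx[-8x] = -8
  d/dx[-3y] = -3·y'
  d/dx[sin(xy)] = (x·y' + y)·cos(xy)

The pieces without y' make up ∂F/∂x and the coefficient of y' is ∂F/∂y:
  ∂F/∂x = y·cos(xy) - 8,
  ∂F/∂y = x·cos(xy) - 3.

Since d/dx[F] = ∂F/∂x + (∂F/∂y)·y' = 0, solve for y':
  (∂F/∂y)·y' = -∂F/∂x
  dy/dx = -(∂F/∂x)/(∂F/∂y) = -(y·cos(xy) - 8)/(x·cos(xy) - 3) = (-y·cos(xy) + 8)/(x·cos(xy) - 3)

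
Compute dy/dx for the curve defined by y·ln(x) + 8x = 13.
Apply d/dx to both sides, remembering that y depends on x. Each occurrence of y therefore brings in a y' = dy/dx via the chain rule.

With F(x, y) equal to the left-hand side minus the right, differentiate F term by term:
  d/dx[8x] = 8
  d/dx[y·ln(x)] = y'·ln(x) + y/x
  d/dx[-13] = 0
Adding these up, d/dx[F] = 0 becomes
  (8 + y/x) + (ln(x))·y' = 0,
so isolating y',
  dy/dx = -(8 + y/x)/(ln(x))
        = -((8x + y)/x)/(ln(x)) = (-8x - y)/(x·ln(x))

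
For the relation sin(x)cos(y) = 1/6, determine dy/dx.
Apply d/dx to both sides, remembering that y depends on x. Each occurrence of y therefore brings in a y' = dy/dx via the chain rule.

With F(x, y) equal to the left-hand side minus the right, differentiate F term by term:
  d/dx[sin(x)·cos(y)] = -y'·sin(x)·sin(y) + cos(x)·cos(y)
  d/dx[-1/6] = 0
Adding these up, d/dx[F] = 0 becomes
  (cos(x)·cos(y)) + (-sin(x)·sin(y))·y' = 0,
so isolating y',
  dy/dx = -(cos(x)·cos(y))/(-sin(x)·sin(y)) = 1/(tan(x)·tan(y))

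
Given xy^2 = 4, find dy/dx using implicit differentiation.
Differentiate both sides with respect to x, treating y as y(x). By the chain rule, any term containing y contributes a factor of y' = dy/dx when we differentiate it.

Move every term to one side and write the relation as F(x, y) = 0. Term by term,
  d/dx[xy^2] = 2xy·y' + y^2
  d/dx[-4] = 0

The pieces without y' make up ∂F/∂x and the coefficient of y' is ∂F/∂y:
  ∂F/∂x = y^2,
  ∂F/∂y = 2xy.

Since d/dx[F] = ∂F/∂x + (∂F/∂y)·y' = 0, solve for y':
  (∂F/∂y)·y' = -∂F/∂x
  dy/dx = -(∂F/∂x)/(∂F/∂y) = -(y^2)/(2xy) = -y/(2x)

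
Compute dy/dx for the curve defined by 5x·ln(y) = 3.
Take d/dx of both sides. Since y is implicitly a function of x, the chain rule attaches a y' = dy/dx factor whenever we differentiate through y.

Set F(x, y) = (left side) − (right side), so the curve is F = 0. Differentiating each term of F:
  d/dx[5x·ln(y)] = 5x·y'/y + 5ln(y)
  d/dx[-3] = 0

Collecting, the y'-free part is the partial derivative in x and the y' coefficient is the partial derivative in y:
  ∂F/∂x = 5ln(y)
  ∂F/∂y = 5x/y

so d/dx[F(x, y(x))] = ∂F/∂x + (∂F/∂y)·y' = 0. Rearranging,
  dy/dx = -(∂F/∂x)/(∂F/∂y) = -(5ln(y))/(5x/y) = -y·ln(y)/x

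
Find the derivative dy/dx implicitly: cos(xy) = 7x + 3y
Apply d/dx to both sides, remembering that y depends on x. Each occurrence of y therefore brings in a y' = dy/dx via the chain rule.

With F(x, y) equal to the left-hand side minus the right, differentiate F term by term:
  d/dx[-7x] = -7
  d/dx[-3y] = -3·y'
  d/dx[cos(xy)] = -(x·y' + y)·sin(xy)
Adding these up, d/dx[F] = 0 becomes
  (-y·sin(xy) - 7) + (-x·sin(xy) - 3)·y' = 0,
so isolating y',
  dy/dx = -(-y·sin(xy) - 7)/(-x·sin(xy) - 3) = -(y·sin(xy) + 7)/(x·sin(xy) + 3)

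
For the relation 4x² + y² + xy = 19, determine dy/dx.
Differentiate both sides with respect to x, treating y as y(x). By the chain rule, any term containing y contributes a factor of y' = dy/dx when we differentiate it.

Move every term to one side and write the relation as F(x, y) = 0. Term by term,
  d/dx[4x^2] = 8x
  d/dx[xy] = x·y' + y
  d/dx[y^2] = 2y·y'
  d/dx[-19] = 0

The pieces without y' make up ∂F/∂x and the coefficient of y' is ∂F/∂y:
  ∂F/∂x = 8x + y,
  ∂F/∂y = x + 2y.

Since d/dx[F] = ∂F/∂x + (∂F/∂y)·y' = 0, solve for y':
  (∂F/∂y)·y' = -∂F/∂x
  dy/dx = -(∂F/∂x)/(∂F/∂y) = -(8x + y)/(x + 2y) = (-8x - y)/(x + 2y)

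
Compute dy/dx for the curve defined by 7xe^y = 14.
Take d/dx of both sides. Since y is implicitly a function of x, the chain rule attaches a y' = dy/dx factor whenever we differentiate through y.

Set F(x, y) = (left side) − (right side), so the curve is F = 0. Differentiating each term of F:
  d/dx[7x·e^(y)] = 7x·y'·e^(y) + 7e^(y)
  d/dx[-14] = 0

Collecting, the y'-free part is the partial derivative in x and the y' coefficient is the partial derivative in y:
  ∂F/∂x = 7e^(y)
  ∂F/∂y = 7x·e^(y)

so d/dx[F(x, y(x))] = ∂F/∂x + (∂F/∂y)·y' = 0. Rearranging,
  dy/dx = -(∂F/∂x)/(∂F/∂y) = -(7e^(y))/(7x·e^(y)) = -1/x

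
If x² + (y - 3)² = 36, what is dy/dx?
Apply d/dx to both sides, remembering that y depends on x. Each occurrence of y therefore brings in a y' = dy/dx via the chain rule.

With F(x, y) equal to the left-hand side minus the right, differentiate F term by term:
  d/dx[x^2] = 2x
  d/dx[(y - 3)^2] = 2·y'(y - 3)
  d/dx[-36] = 0
Adding these up, d/dx[F] = 0 becomes
  (2x) + (2y - 6)·y' = 0,
so isolating y',
  dy/dx = -(2x)/(2y - 6) = -x/(y - 3)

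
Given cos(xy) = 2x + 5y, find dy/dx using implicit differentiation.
Differentiate both sides with respect to x, treating y as y(x). By the chain rule, any term containing y contributes a factor of y' = dy/dx when we differentiate it.

Move every term to one side and write the relation as F(x, y) = 0. Term by term,
  d/dx[-2x] = -2
  d/dx[-5y] = -5·y'
  d/dx[cos(xy)] = -(x·y' + y)·sin(xy)

The pieces without y' make up ∂F/∂x and the coefficient of y' is ∂F/∂y:
  ∂F/∂x = -y·sin(xy) - 2,
  ∂F/∂y = -x·sin(xy) - 5.

Since d/dx[F] = ∂F/∂x + (∂F/∂y)·y' = 0, solve for y':
  (∂F/∂y)·y' = -∂F/∂x
  dy/dx = -(∂F/∂x)/(∂F/∂y) = -(-y·sin(xy) - 2)/(-x·sin(xy) - 5) = -(y·sin(xy) + 2)/(x·sin(xy) + 5)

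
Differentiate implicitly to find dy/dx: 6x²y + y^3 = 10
Differentiate both sides with respect to x, treating y as y(x). By the chain rule, any term containing y contributes a factor of y' = dy/dx when we differentiate it.

Move every term to one side and write the relation as F(x, y) = 0. Term by term,
  d/dx[6x^2y] = 6x^2·y' + 12xy
  d/dx[y^3] = 3y^2·y'
  d/dx[-10] = 0

The pieces without y' make up ∂F/∂x and the coefficient of y' is ∂F/∂y:
  ∂F/∂x = 12xy,
  ∂F/∂y = 6x^2 + 3y^2.

Since d/dx[F] = ∂F/∂x + (∂F/∂y)·y' = 0, solve for y':
  (∂F/∂y)·y' = -∂F/∂x
  dy/dx = -(∂F/∂x)/(∂F/∂y) = -(12xy)/(6x^2 + 3y^2) = -4xy/(2x^2 + y^2)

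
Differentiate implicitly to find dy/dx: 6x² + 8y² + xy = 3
Differentiate the relation implicitly: treat y = y(x) and apply the chain rule, so every y-derivative picks up a y' = dy/dx factor.

With everything moved to the left-hand side, differentiate term by term:
  d/dx[6x^2] = 12x
  d/dx[xy] = x·y' + y
  d/dx[8y^2] = 16y·y'
  d/dx[-3] = 0

Separating the contributions that come from x directly and those that come through y:
  without y':      12x + y
  multiplying y':  x + 16y

so (12x + y) + (x + 16y)·y' = 0, and therefore
  dy/dx = -(12x + y)/(x + 16y) = (-12x - y)/(x + 16y)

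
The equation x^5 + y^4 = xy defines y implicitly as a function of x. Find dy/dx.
Take d/dx of both sides. Since y is implicitly a function of x, the chain rule attaches a y' = dy/dx factor whenever we differentiate through y.

Set F(x, y) = (left side) − (right side), so the curve is F = 0. Differentiating each term of F:
  d/dx[x^5] = 5x^4
  d/dx[-xy] = -x·y' - y
  d/dx[y^4] = 4y^3·y'

Collecting, the y'-free part is the partial derivative in x and the y' coefficient is the partial derivative in y:
  ∂F/∂x = 5x^4 - y
  ∂F/∂y = -x + 4y^3

so d/dx[F(x, y(x))] = ∂F/∂x + (∂F/∂y)·y' = 0. Rearranging,
  dy/dx = -(∂F/∂x)/(∂F/∂y) = -(5x^4 - y)/(-x + 4y^3) = (5x^4 - y)/(x - 4y^3)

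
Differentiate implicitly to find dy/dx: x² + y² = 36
Apply d/dx to both sides, remembering that y depends on x. Each occurrence of y therefore brings in a y' = dy/dx via the chain rule.

With F(x, y) equal to the left-hand side minus the right, differentiate F term by term:
  d/dx[x^2] = 2x
  d/dx[y^2] = 2y·y'
  d/dx[-36] = 0
Adding these up, d/dx[F] = 0 becomes
  (2x) + (2y)·y' = 0,
so isolating y',
  dy/dx = -(2x)/(2y) = -x/y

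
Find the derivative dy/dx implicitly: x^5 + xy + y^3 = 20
Differentiate both sides with respect to x, treating y as y(x). By the chain rule, any term containing y contributes a factor of y' = dy/dx when we differentiate it.

Move every term to one side and write the relation as F(x, y) = 0. Term by term,
  d/dx[x^5] = 5x^4
  d/dx[xy] = x·y' + y
  d/dx[y^3] = 3y^2·y'
  d/dx[-20] = 0

The pieces without y' make up ∂F/∂x and the coefficient of y' is ∂F/∂y:
  ∂F/∂x = 5x^4 + y,
  ∂F/∂y = x + 3y^2.

Since d/dx[F] = ∂F/∂x + (∂F/∂y)·y' = 0, solve for y':
  (∂F/∂y)·y' = -∂F/∂x
  dy/dx = -(∂F/∂x)/(∂F/∂y) = -(5x^4 + y)/(x + 3y^2) = (-5x^4 - y)/(x + 3y^2)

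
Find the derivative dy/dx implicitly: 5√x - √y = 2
Apply d/dx to both sides, remembering that y depends on x. Each occurrence of y therefore brings in a y' = dy/dx via the chain rule.

With F(x, y) equal to the left-hand side minus the right, differentiate F term by term:
  d/dx[5√(x)] = 5/(2√(x))
  d/dx[-√(y)] = -y'/(2√(y))
  d/dx[-2] = 0
Adding these up, d/dx[F] = 0 becomes
  (5/(2√(x))) + (-1/(2√(y)))·y' = 0,
so isolating y',
  dy/dx = -(5/(2√(x)))/(-1/(2√(y))) = 5√(y)/√(x)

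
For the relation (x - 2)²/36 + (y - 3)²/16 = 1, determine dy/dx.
Take d/dx of both sides. Since y is implicitly a function of x, the chain rule attaches a y' = dy/dx factor whenever we differentiate through y.

Set F(x, y) = (left side) − (right side), so the curve is F = 0. Differentiating each term of F:
  d/dx[(x - 2)^2/36] = x/18 - 1/9
  d/dx[(y - 3)^2/16] = y'(y - 3)/8
  d/dx[-1] = 0

Collecting, the y'-free part is the partial derivative in x and the y' coefficient is the partial derivative in y:
  ∂F/∂x = x/18 - 1/9
  ∂F/∂y = y/8 - 3/8

so d/dx[F(x, y(x))] = ∂F/∂x + (∂F/∂y)·y' = 0. Rearranging,
  dy/dx = -(∂F/∂x)/(∂F/∂y) = -(x/18 - 1/9)/(y/8 - 3/8)
        = -((x - 2)/18)/((y - 3)/8) = 4(2 - x)/(9(y - 3))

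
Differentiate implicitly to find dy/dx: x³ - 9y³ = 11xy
Differentiate the relation implicitly: treat y = y(x) and apply the chain rule, so every y-derivative picks up a y' = dy/dx factor.

With everything moved to the left-hand side, differentiate term by term:
  d/dx[x^3] = 3x^2
  d/dx[-11xy] = -11x·y' - 11y
  d/dx[-9y^3] = -27y^2·y'

Separating the contributions that come from x directly and those that come through y:
  without y':      3x^2 - 11y
  multiplying y':  -11x - 27y^2

so (3x^2 - 11y) + (-11x - 27y^2)·y' = 0, and therefore
  dy/dx = -(3x^2 - 11y)/(-11x - 27y^2) = (3x^2 - 11y)/(11x + 27y^2)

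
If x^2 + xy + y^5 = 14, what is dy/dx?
Differentiate both sides with respect to x, treating y as y(x). By the chain rule, any term containing y contributes a factor of y' = dy/dx when we differentiate it.

Move every term to one side and write the relation as F(x, y) = 0. Term by term,
  d/dx[x^2] = 2x
  d/dx[xy] = x·y' + y
  d/dx[y^5] = 5y^4·y'
  d/dx[-14] = 0

The pieces without y' make up ∂F/∂x and the coefficient of y' is ∂F/∂y:
  ∂F/∂x = 2x + y,
  ∂F/∂y = x + 5y^4.

Since d/dx[F] = ∂F/∂x + (∂F/∂y)·y' = 0, solve for y':
  (∂F/∂y)·y' = -∂F/∂x
  dy/dx = -(∂F/∂x)/(∂F/∂y) = -(2x + y)/(x + 5y^4) = (-2x - y)/(x + 5y^4)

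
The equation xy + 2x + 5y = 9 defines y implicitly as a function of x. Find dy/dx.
Differentiate both sides with respect to x, treating y as y(x). By the chain rule, any term containing y contributes a factor of y' = dy/dx when we differentiate it.

Move every term to one side and write the relation as F(x, y) = 0. Term by term,
  d/dx[xy] = x·y' + y
  d/dx[2x] = 2
  d/dx[5y] = 5·y'
  d/dx[-9] = 0

The pieces without y' make up ∂F/∂x and the coefficient of y' is ∂F/∂y:
  ∂F/∂x = y + 2,
  ∂F/∂y = x + 5.

Since d/dx[F] = ∂F/∂x + (∂F/∂y)·y' = 0, solve for y':
  (∂F/∂y)·y' = -∂F/∂x
  dy/dx = -(∂F/∂x)/(∂F/∂y) = -(y + 2)/(x + 5) = (-y - 2)/(x + 5)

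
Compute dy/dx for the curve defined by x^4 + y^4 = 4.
Differentiate both sides with respect to x, treating y as y(x). By the chain rule, any term containing y contributes a factor of y' = dy/dx when we differentiate it.

Move every term to one side and write the relation as F(x, y) = 0. Term by term,
  d/dx[x^4] = 4x^3
  d/dx[y^4] = 4y^3·y'
  d/dx[-4] = 0

The pieces without y' make up ∂F/∂x and the coefficient of y' is ∂F/∂y:
  ∂F/∂x = 4x^3,
  ∂F/∂y = 4y^3.

Since d/dx[F] = ∂F/∂x + (∂F/∂y)·y' = 0, solve for y':
  (∂F/∂y)·y' = -∂F/∂x
  dy/dx = -(∂F/∂x)/(∂F/∂y) = -(4x^3)/(4y^3) = -x^3/y^3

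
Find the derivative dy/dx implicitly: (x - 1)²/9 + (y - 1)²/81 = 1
Take d/dx of both sides. Since y is implicitly a function of x, the chain rule attaches a y' = dy/dx factor whenever we differentiate through y.

Set F(x, y) = (left side) − (right side), so the curve is F = 0. Differentiating each term of F:
  d/dx[(x - 1)^2/9] = 2x/9 - 2/9
  d/dx[(y - 1)^2/81] = 2·y'(y - 1)/81
  d/dx[-1] = 0

Collecting, the y'-free part is the partial derivative in x and the y' coefficient is the partial derivative in y:
  ∂F/∂x = 2x/9 - 2/9
  ∂F/∂y = 2y/81 - 2/81

so d/dx[F(x, y(x))] = ∂F/∂x + (∂F/∂y)·y' = 0. Rearranging,
  dy/dx = -(∂F/∂x)/(∂F/∂y) = -(2x/9 - 2/9)/(2y/81 - 2/81)
        = -(2(x - 1)/9)/(2(y - 1)/81) = 9(1 - x)/(y - 1)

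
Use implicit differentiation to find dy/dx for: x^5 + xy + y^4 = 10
Differentiate both sides with respect to x, treating y as y(x). By the chain rule, any term containing y contributes a factor of y' = dy/dx when we differentiate it.

Move every term to one side and write the relation as F(x, y) = 0. Term by term,
  d/dx[x^5] = 5x^4
  d/dx[xy] = x·y' + y
  d/dx[y^4] = 4y^3·y'
  d/dx[-10] = 0

The pieces without y' make up ∂F/∂x and the coefficient of y' is ∂F/∂y:
  ∂F/∂x = 5x^4 + y,
  ∂F/∂y = x + 4y^3.

Since d/dx[F] = ∂F/∂x + (∂F/∂y)·y' = 0, solve for y':
  (∂F/∂y)·y' = -∂F/∂x
  dy/dx = -(∂F/∂x)/(∂F/∂y) = -(5x^4 + y)/(x + 4y^3) = (-5x^4 - y)/(x + 4y^3)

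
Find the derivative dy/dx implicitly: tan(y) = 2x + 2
Differentiate the relation implicitly: treat y = y(x) and apply the chain rule, so every y-derivative picks up a y' = dy/dx factor.

With everything moved to the left-hand side, differentiate term by term:
  d/dx[-2x] = -2
  d/dx[tan(y)] = y'(tan(y)^2 + 1)
  d/dx[-2] = 0

Separating the contributions that come from x directly and those that come through y:
  without y':      -2
  multiplying y':  tan(y)^2 + 1

so (-2) + (tan(y)^2 + 1)·y' = 0, and therefore
  dy/dx = -(-2)/(tan(y)^2 + 1) = 2cos(y)^2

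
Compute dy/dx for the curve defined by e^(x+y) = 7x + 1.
Differentiate the relation implicitly: treat y = y(x) and apply the chain rule, so every y-derivative picks up a y' = dy/dx factor.

With everything moved to the left-hand side, differentiate term by term:
  d/dx[-7x] = -7
  d/dx[e^(x + y)] = (y' + 1)·e^(x + y)
  d/dx[-1] = 0

Separating the contributions that come from x directly and those that come through y:
  without y':      e^(x + y) - 7
  multiplying y':  e^(x + y)

so (e^(x + y) - 7) + (e^(x + y))·y' = 0, and therefore
  dy/dx = -(e^(x + y) - 7)/(e^(x + y)) = 7e^(-x - y) - 1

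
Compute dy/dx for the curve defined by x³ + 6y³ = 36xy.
Apply d/dx to both sides, remembering that y depends on x. Each occurrence of y therefore brings in a y' = dy/dx via the chain rule.

With F(x, y) equal to the left-hand side minus the right, differentiate F term by term:
  d/dx[x^3] = 3x^2
  d/dx[-36xy] = -36x·y' - 36y
  d/dx[6y^3] = 18y^2·y'
Adding these up, d/dx[F] = 0 becomes
  (3x^2 - 36y) + (-36x + 18y^2)·y' = 0,
so isolating y',
  dy/dx = -(3x^2 - 36y)/(-36x + 18y^2) = (x^2 - 12y)/(6(2x - y^2))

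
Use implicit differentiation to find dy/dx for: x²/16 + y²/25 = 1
Differentiate the relation implicitly: treat y = y(x) and apply the chain rule, so every y-derivative picks up a y' = dy/dx factor.

With everything moved to the left-hand side, differentiate term by term:
  d/dx[x^2/16] = x/8
  d/dx[y^2/25] = 2y·y'/25
  d/dx[-1] = 0

Separating the contributions that come from x directly and those that come through y:
  without y':      x/8
  multiplying y':  2y/25

so (x/8) + (2y/25)·y' = 0, and therefore
  dy/dx = -(x/8)/(2y/25) = -25x/(16y)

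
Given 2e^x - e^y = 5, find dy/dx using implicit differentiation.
Take d/dx of both sides. Since y is implicitly a function of x, the chain rule attaches a y' = dy/dx factor whenever we differentiate through y.

Set F(x, y) = (left side) − (right side), so the curve is F = 0. Differentiating each term of F:
  d/dx[2e^(x)] = 2e^(x)
  d/dx[-e^(y)] = -y'·e^(y)
  d/dx[-5] = 0

Collecting, the y'-free part is the partial derivative in x and the y' coefficient is the partial derivative in y:
  ∂F/∂x = 2e^(x)
  ∂F/∂y = -e^(y)

so d/dx[F(x, y(x))] = ∂F/∂x + (∂F/∂y)·y' = 0. Rearranging,
  dy/dx = -(∂F/∂x)/(∂F/∂y) = -(2e^(x))/(-e^(y)) = 2e^(x - y)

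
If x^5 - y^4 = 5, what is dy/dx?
Differentiate both sides with respect to x, treating y as y(x). By the chain rule, any term containing y contributes a factor of y' = dy/dx when we differentiate it.

Move every term to one side and write the relation as F(x, y) = 0. Term by term,
  d/dx[x^5] = 5x^4
  d/dx[-y^4] = -4y^3·y'
  d/dx[-5] = 0

The pieces without y' make up ∂F/∂x and the coefficient of y' is ∂F/∂y:
  ∂F/∂x = 5x^4,
  ∂F/∂y = -4y^3.

Since d/dx[F] = ∂F/∂x + (∂F/∂y)·y' = 0, solve for y':
  (∂F/∂y)·y' = -∂F/∂x
  dy/dx = -(∂F/∂x)/(∂F/∂y) = -(5x^4)/(-4y^3) = 5x^4/(4y^3)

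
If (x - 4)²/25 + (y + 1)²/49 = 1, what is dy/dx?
Differentiate the relation implicitly: treat y = y(x) and apply the chain rule, so every y-derivative picks up a y' = dy/dx factor.

With everything moved to the left-hand side, differentiate term by term:
  d/dx[(x - 4)^2/25] = 2x/25 - 8/25
  d/dx[(y + 1)^2/49] = 2·y'(y + 1)/49
  d/dx[-1] = 0

Separating the contributions that come from x directly and those that come through y:
  without y':      2x/25 - 8/25
  multiplying y':  2y/49 + 2/49

so (2x/25 - 8/25) + (2y/49 + 2/49)·y' = 0, and therefore
  dy/dx = -(2x/25 - 8/25)/(2y/49 + 2/49)
        = -(2(x - 4)/25)/(2(y + 1)/49) = 49(4 - x)/(25(y + 1))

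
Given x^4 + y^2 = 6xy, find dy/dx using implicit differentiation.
Differentiate the relation implicitly: treat y = y(x) and apply the chain rule, so every y-derivative picks up a y' = dy/dx factor.

With everything moved to the left-hand side, differentiate term by term:
  d/dx[x^4] = 4x^3
  d/dx[-6xy] = -6x·y' - 6y
  d/dx[y^2] = 2y·y'

Separating the contributions that come from x directly and those that come through y:
  without y':      4x^3 - 6y
  multiplying y':  -6x + 2y

so (4x^3 - 6y) + (-6x + 2y)·y' = 0, and therefore
  dy/dx = -(4x^3 - 6y)/(-6x + 2y) = (2x^3 - 3y)/(3x - y)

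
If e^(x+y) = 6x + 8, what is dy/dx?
Differentiate the relation implicitly: treat y = y(x) and apply the chain rule, so every y-derivative picks up a y' = dy/dx factor.

With everything moved to the left-hand side, differentiate term by term:
  d/dx[-6x] = -6
  d/dx[e^(x + y)] = (y' + 1)·e^(x + y)
  d/dx[-8] = 0

Separating the contributions that come from x directly and those that come through y:
  without y':      e^(x + y) - 6
  multiplying y':  e^(x + y)

so (e^(x + y) - 6) + (e^(x + y))·y' = 0, and therefore
  dy/dx = -(e^(x + y) - 6)/(e^(x + y)) = 6e^(-x - y) - 1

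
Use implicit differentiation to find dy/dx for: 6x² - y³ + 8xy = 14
Differentiate the relation implicitly: treat y = y(x) and apply the chain rule, so every y-derivative picks up a y' = dy/dx factor.

With everything moved to the left-hand side, differentiate term by term:
  d/dx[6x^2] = 12x
  d/dx[8xy] = 8x·y' + 8y
  d/dx[-y^3] = -3y^2·y'
  d/dx[-14] = 0

Separating the contributions that come from x directly and those that come through y:
  without y':      12x + 8y
  multiplying y':  8x - 3y^2

so (12x + 8y) + (8x - 3y^2)·y' = 0, and therefore
  dy/dx = -(12x + 8y)/(8x - 3y^2) = 4(-3x - 2y)/(8x - 3y^2)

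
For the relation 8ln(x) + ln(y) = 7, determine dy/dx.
Differentiate both sides with respect to x, treating y as y(x). By the chain rule, any term containing y contributes a factor of y' = dy/dx when we differentiate it.

Move every term to one side and write the relation as F(x, y) = 0. Term by term,
  d/dx[8ln(x)] = 8/x
  d/dx[ln(y)] = y'/y
  d/dx[-7] = 0

The pieces without y' make up ∂F/∂x and the coefficient of y' is ∂F/∂y:
  ∂F/∂x = 8/x,
  ∂F/∂y = 1/y.

Since d/dx[F] = ∂F/∂x + (∂F/∂y)·y' = 0, solve for y':
  (∂F/∂y)·y' = -∂F/∂x
  dy/dx = -(∂F/∂x)/(∂F/∂y) = -(8/x)/(1/y) = -8y/x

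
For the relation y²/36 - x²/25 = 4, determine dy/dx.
Take d/dx of both sides. Since y is implicitly a function of x, the chain rule attaches a y' = dy/dx factor whenever we differentiate through y.

Set F(x, y) = (left side) − (right side), so the curve is F = 0. Differentiating each term of F:
  d/dx[-x^2/25] = -2x/25
  d/dx[y^2/36] = y·y'/18
  d/dx[-4] = 0

Collecting, the y'-free part is the partial derivative in x and the y' coefficient is the partial derivative in y:
  ∂F/∂x = -2x/25
  ∂F/∂y = y/18

so d/dx[F(x, y(x))] = ∂F/∂x + (∂F/∂y)·y' = 0. Rearranging,
  dy/dx = -(∂F/∂x)/(∂F/∂y) = -(-2x/25)/(y/18) = 36x/(25y)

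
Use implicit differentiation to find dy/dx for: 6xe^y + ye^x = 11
Apply d/dx to both sides, remembering that y depends on x. Each occurrence of y therefore brings in a y' = dy/dx via the chain rule.

With F(x, y) equal to the left-hand side minus the right, differentiate F term by term:
  d/dx[6x·e^(y)] = 6x·y'·e^(y) + 6e^(y)
  d/dx[y·e^(x)] = y·e^(x) + y'·e^(x)
  d/dx[-11] = 0
Adding these up, d/dx[F] = 0 becomes
  (y·e^(x) + 6e^(y)) + (6x·e^(y) + e^(x))·y' = 0,
so isolating y',
  dy/dx = -(y·e^(x) + 6e^(y))/(6x·e^(y) + e^(x)) = (-y·e^(x) - 6e^(y))/(6x·e^(y) + e^(x))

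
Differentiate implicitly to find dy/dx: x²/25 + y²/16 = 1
Differentiate the relation implicitly: treat y = y(x) and apply the chain rule, so every y-derivative picks up a y' = dy/dx factor.

With everything moved to the left-hand side, differentiate term by term:
  d/dx[x^2/25] = 2x/25
  d/dx[y^2/16] = y·y'/8
  d/dx[-1] = 0

Separating the contributions that come from x directly and those that come through y:
  without y':      2x/25
  multiplying y':  y/8

so (2x/25) + (y/8)·y' = 0, and therefore
  dy/dx = -(2x/25)/(y/8) = -16x/(25y)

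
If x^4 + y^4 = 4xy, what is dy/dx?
Take d/dx of both sides. Since y is implicitly a function of x, the chain rule attaches a y' = dy/dx factor whenever we differentiate through y.

Set F(x, y) = (left side) − (right side), so the curve is F = 0. Differentiating each term of F:
  d/dx[x^4] = 4x^3
  d/dx[-4xy] = -4x·y' - 4y
  d/dx[y^4] = 4y^3·y'

Collecting, the y'-free part is the partial derivative in x and the y' coefficient is the partial derivative in y:
  ∂F/∂x = 4x^3 - 4y
  ∂F/∂y = -4x + 4y^3

so d/dx[F(x, y(x))] = ∂F/∂x + (∂F/∂y)·y' = 0. Rearranging,
  dy/dx = -(∂F/∂x)/(∂F/∂y) = -(4x^3 - 4y)/(-4x + 4y^3) = (x^3 - y)/(x - y^3)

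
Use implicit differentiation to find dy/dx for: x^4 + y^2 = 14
Take d/dx of both sides. Since y is implicitly a function of x, the chain rule attaches a y' = dy/dx factor whenever we differentiate through y.

Set F(x, y) = (left side) − (right side), so the curve is F = 0. Differentiating each term of F:
  d/dx[x^4] = 4x^3
  d/dx[y^2] = 2y·y'
  d/dx[-14] = 0

Collecting, the y'-free part is the partial derivative in x and the y' coefficient is the partial derivative in y:
  ∂F/∂x = 4x^3
  ∂F/∂y = 2y

so d/dx[F(x, y(x))] = ∂F/∂x + (∂F/∂y)·y' = 0. Rearranging,
  dy/dx = -(∂F/∂x)/(∂F/∂y) = -(4x^3)/(2y) = -2x^3/y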